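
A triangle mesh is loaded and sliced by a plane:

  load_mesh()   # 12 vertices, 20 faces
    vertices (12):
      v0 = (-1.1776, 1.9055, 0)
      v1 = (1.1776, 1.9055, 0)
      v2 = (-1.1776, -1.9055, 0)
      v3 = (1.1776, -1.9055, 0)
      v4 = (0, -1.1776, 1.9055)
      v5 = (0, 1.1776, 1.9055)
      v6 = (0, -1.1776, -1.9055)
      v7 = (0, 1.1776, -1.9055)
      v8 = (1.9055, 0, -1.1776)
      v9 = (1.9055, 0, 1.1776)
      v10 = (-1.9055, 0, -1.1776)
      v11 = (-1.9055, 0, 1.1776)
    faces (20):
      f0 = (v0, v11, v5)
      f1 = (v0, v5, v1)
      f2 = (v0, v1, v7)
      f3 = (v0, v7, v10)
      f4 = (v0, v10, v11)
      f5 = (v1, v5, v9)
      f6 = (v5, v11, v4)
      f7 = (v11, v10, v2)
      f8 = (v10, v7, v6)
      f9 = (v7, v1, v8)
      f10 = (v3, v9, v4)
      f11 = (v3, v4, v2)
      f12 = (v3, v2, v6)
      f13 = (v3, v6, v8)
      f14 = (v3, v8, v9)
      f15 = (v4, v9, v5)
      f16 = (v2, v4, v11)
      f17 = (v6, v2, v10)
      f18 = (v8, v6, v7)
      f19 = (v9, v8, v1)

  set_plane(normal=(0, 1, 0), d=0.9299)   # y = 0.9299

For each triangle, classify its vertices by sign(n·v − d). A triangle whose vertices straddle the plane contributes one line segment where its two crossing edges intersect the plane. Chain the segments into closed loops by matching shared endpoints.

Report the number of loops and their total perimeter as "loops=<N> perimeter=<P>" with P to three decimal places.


Straddling triangles (10 of 20):
  (v0,v11,v5) [+-+] → (-1.55028, 0.9299, 0.602921)–(-0.400809, 0.9299, 1.75239)  len=1.6256
  (v0,v7,v10) [++-] → (-0.400809, 0.9299, -1.75239)–(-1.55028, 0.9299, -0.602921)  len=1.6256
  (v0,v10,v11) [+--] → (-1.55028, 0.9299, -0.602921)–(-1.55028, 0.9299, 0.602921)  len=1.2058
  (v1,v5,v9) [++-] → (0.400809, 0.9299, 1.75239)–(1.55028, 0.9299, 0.602921)  len=1.6256
  (v5,v11,v4) [+--] → (-0.400809, 0.9299, 1.75239)–(0, 0.9299, 1.9055)  len=0.4291
  (v10,v7,v6) [-+-] → (-0.400809, 0.9299, -1.75239)–(0, 0.9299, -1.9055)  len=0.4291
  (v7,v1,v8) [++-] → (1.55028, 0.9299, -0.602921)–(0.400809, 0.9299, -1.75239)  len=1.6256
  (v4,v9,v5) [--+] → (0.400809, 0.9299, 1.75239)–(0, 0.9299, 1.9055)  len=0.4291
  (v8,v6,v7) [--+] → (0, 0.9299, -1.9055)–(0.400809, 0.9299, -1.75239)  len=0.4291
  (v9,v8,v1) [--+] → (1.55028, 0.9299, -0.602921)–(1.55028, 0.9299, 0.602921)  len=1.2058

Chained into 1 loop(s):
  loop 1: 10 segments, perimeter = 10.6303
Total perimeter = 10.630

loops=1 perimeter=10.630


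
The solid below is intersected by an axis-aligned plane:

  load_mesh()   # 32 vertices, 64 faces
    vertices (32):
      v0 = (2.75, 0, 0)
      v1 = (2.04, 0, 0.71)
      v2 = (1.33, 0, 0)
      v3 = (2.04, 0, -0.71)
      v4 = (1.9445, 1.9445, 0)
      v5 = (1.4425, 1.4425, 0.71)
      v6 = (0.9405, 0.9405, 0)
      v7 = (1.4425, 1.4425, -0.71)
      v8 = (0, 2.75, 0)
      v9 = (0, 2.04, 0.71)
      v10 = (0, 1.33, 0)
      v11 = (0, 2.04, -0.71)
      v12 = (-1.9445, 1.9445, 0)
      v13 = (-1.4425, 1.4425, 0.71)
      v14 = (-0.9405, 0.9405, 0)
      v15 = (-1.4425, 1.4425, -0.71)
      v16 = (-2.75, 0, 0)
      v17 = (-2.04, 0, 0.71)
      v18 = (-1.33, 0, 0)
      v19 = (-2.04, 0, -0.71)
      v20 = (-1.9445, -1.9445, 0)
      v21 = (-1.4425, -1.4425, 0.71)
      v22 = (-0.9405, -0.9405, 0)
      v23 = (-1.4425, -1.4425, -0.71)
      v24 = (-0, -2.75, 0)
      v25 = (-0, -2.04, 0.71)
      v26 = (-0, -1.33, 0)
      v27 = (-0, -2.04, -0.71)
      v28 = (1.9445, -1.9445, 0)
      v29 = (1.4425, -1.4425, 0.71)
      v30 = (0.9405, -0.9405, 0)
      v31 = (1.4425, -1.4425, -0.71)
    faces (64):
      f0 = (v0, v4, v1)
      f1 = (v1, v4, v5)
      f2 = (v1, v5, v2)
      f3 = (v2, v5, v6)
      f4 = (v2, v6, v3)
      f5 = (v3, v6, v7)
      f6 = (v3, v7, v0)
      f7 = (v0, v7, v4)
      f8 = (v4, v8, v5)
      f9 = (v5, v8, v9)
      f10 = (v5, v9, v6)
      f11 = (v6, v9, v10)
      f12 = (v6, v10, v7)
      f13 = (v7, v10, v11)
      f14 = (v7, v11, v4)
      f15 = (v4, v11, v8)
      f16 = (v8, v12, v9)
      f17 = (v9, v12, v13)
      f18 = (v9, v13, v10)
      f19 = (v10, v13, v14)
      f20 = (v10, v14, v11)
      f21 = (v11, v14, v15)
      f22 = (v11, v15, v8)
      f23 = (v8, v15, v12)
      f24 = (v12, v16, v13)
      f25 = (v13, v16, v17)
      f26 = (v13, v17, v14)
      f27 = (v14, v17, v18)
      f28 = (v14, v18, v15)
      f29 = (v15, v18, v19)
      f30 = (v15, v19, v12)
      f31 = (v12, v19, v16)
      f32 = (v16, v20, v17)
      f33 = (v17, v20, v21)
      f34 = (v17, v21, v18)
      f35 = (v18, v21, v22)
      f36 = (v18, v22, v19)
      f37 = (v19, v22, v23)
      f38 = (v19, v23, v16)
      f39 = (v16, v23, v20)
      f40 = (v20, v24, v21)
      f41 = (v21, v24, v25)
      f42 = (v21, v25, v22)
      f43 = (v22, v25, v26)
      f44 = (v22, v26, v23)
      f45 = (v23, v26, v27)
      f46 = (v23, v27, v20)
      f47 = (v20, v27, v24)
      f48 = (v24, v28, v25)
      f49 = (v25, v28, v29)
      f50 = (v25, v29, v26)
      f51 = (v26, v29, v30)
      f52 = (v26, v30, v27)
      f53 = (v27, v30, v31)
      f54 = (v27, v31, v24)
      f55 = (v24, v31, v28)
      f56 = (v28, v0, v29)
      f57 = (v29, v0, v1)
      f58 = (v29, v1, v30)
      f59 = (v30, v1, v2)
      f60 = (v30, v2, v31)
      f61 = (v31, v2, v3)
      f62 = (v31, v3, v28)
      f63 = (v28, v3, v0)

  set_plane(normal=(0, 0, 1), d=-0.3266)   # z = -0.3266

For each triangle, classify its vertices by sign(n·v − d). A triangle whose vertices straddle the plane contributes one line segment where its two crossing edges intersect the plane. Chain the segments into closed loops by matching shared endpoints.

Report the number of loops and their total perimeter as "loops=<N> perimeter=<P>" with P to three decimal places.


loops=2 perimeter=24.982

Straddling triangles (32 of 64):
  (v2,v6,v3) [++-] → (1.44627, 0.50787, -0.3266)–(1.6566, 0, -0.3266)  len=0.5497
  (v3,v6,v7) [-+-] → (1.44627, 0.50787, -0.3266)–(1.17142, 1.17142, -0.3266)  len=0.7182
  (v3,v7,v0) [--+] → (2.14855, 0.66355, -0.3266)–(2.4234, 0, -0.3266)  len=0.7182
  (v0,v7,v4) [+-+] → (2.14855, 0.66355, -0.3266)–(1.71358, 1.71358, -0.3266)  len=1.1366
  (v6,v10,v7) [++-] → (0.66355, 1.38175, -0.3266)–(1.17142, 1.17142, -0.3266)  len=0.5497
  (v7,v10,v11) [-+-] → (0.66355, 1.38175, -0.3266)–(0, 1.6566, -0.3266)  len=0.7182
  (v7,v11,v4) [--+] → (1.05003, 1.98843, -0.3266)–(1.71358, 1.71358, -0.3266)  len=0.7182
  (v4,v11,v8) [+-+] → (1.05003, 1.98843, -0.3266)–(0, 2.4234, -0.3266)  len=1.1366
  (v10,v14,v11) [++-] → (-0.50787, 1.44627, -0.3266)–(0, 1.6566, -0.3266)  len=0.5497
  (v11,v14,v15) [-+-] → (-0.50787, 1.44627, -0.3266)–(-1.17142, 1.17142, -0.3266)  len=0.7182
  (v11,v15,v8) [--+] → (-0.66355, 2.14855, -0.3266)–(0, 2.4234, -0.3266)  len=0.7182
  (v8,v15,v12) [+-+] → (-0.66355, 2.14855, -0.3266)–(-1.71358, 1.71358, -0.3266)  len=1.1366
  (v14,v18,v15) [++-] → (-1.38175, 0.66355, -0.3266)–(-1.17142, 1.17142, -0.3266)  len=0.5497
  (v15,v18,v19) [-+-] → (-1.38175, 0.66355, -0.3266)–(-1.6566, 0, -0.3266)  len=0.7182
  (v15,v19,v12) [--+] → (-1.98843, 1.05003, -0.3266)–(-1.71358, 1.71358, -0.3266)  len=0.7182
  (v12,v19,v16) [+-+] → (-1.98843, 1.05003, -0.3266)–(-2.4234, 0, -0.3266)  len=1.1366
  (v18,v22,v19) [++-] → (-1.44627, -0.50787, -0.3266)–(-1.6566, 0, -0.3266)  len=0.5497
  (v19,v22,v23) [-+-] → (-1.44627, -0.50787, -0.3266)–(-1.17142, -1.17142, -0.3266)  len=0.7182
  (v19,v23,v16) [--+] → (-2.14855, -0.66355, -0.3266)–(-2.4234, 0, -0.3266)  len=0.7182
  (v16,v23,v20) [+-+] → (-2.14855, -0.66355, -0.3266)–(-1.71358, -1.71358, -0.3266)  len=1.1366
  (v22,v26,v23) [++-] → (-0.66355, -1.38175, -0.3266)–(-1.17142, -1.17142, -0.3266)  len=0.5497
  (v23,v26,v27) [-+-] → (-0.66355, -1.38175, -0.3266)–(0, -1.6566, -0.3266)  len=0.7182
  (v23,v27,v20) [--+] → (-1.05003, -1.98843, -0.3266)–(-1.71358, -1.71358, -0.3266)  len=0.7182
  (v20,v27,v24) [+-+] → (-1.05003, -1.98843, -0.3266)–(0, -2.4234, -0.3266)  len=1.1366
  (v26,v30,v27) [++-] → (0.50787, -1.44627, -0.3266)–(0, -1.6566, -0.3266)  len=0.5497
  (v27,v30,v31) [-+-] → (0.50787, -1.44627, -0.3266)–(1.17142, -1.17142, -0.3266)  len=0.7182
  (v27,v31,v24) [--+] → (0.66355, -2.14855, -0.3266)–(0, -2.4234, -0.3266)  len=0.7182
  (v24,v31,v28) [+-+] → (0.66355, -2.14855, -0.3266)–(1.71358, -1.71358, -0.3266)  len=1.1366
  (v30,v2,v31) [++-] → (1.38175, -0.66355, -0.3266)–(1.17142, -1.17142, -0.3266)  len=0.5497
  (v31,v2,v3) [-+-] → (1.38175, -0.66355, -0.3266)–(1.6566, 0, -0.3266)  len=0.7182
  (v31,v3,v28) [--+] → (1.98843, -1.05003, -0.3266)–(1.71358, -1.71358, -0.3266)  len=0.7182
  (v28,v3,v0) [+-+] → (1.98843, -1.05003, -0.3266)–(2.4234, 0, -0.3266)  len=1.1366

Chained into 2 loop(s):
  loop 1: 16 segments, perimeter = 10.1434
  loop 2: 16 segments, perimeter = 14.8382
Total perimeter = 24.982


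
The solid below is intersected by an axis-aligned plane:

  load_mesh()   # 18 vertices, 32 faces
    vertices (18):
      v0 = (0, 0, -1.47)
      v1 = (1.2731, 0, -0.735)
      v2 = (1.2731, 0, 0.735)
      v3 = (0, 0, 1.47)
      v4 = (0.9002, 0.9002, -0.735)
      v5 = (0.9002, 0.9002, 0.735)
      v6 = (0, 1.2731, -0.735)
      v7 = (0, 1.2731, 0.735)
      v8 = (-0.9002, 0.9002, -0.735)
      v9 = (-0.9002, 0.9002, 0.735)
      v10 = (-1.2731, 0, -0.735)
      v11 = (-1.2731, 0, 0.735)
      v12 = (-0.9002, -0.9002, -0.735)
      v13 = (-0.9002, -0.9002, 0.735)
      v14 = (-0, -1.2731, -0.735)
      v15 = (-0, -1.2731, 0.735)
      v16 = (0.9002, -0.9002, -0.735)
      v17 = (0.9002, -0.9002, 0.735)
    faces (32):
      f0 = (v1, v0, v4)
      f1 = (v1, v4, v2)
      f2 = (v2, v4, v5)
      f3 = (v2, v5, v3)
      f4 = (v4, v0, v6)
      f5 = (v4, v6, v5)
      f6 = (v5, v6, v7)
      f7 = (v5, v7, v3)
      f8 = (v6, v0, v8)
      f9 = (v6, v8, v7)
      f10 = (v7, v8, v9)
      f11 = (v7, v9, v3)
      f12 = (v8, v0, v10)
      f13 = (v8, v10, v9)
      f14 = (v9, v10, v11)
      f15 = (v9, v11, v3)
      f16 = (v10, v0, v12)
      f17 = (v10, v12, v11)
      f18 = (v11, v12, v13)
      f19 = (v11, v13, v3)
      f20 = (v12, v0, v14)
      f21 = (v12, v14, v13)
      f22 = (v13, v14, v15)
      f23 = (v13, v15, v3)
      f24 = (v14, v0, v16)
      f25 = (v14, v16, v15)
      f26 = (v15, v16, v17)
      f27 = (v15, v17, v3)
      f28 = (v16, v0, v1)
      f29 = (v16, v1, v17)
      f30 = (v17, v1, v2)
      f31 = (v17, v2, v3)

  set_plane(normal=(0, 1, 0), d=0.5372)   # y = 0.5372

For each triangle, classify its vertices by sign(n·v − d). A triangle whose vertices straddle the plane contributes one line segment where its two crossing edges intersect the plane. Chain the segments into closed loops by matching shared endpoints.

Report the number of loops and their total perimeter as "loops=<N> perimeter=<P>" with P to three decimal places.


Straddling triangles (12 of 32):
  (v1,v0,v4) [--+] → (0.5372, 0.5372, -1.03138)–(1.05057, 0.5372, -0.735)  len=0.5928
  (v1,v4,v2) [-+-] → (1.05057, 0.5372, -0.735)–(1.05057, 0.5372, -0.142232)  len=0.5928
  (v2,v4,v5) [-++] → (1.05057, 0.5372, -0.142232)–(1.05057, 0.5372, 0.735)  len=0.8772
  (v2,v5,v3) [-+-] → (1.05057, 0.5372, 0.735)–(0.5372, 0.5372, 1.03138)  len=0.5928
  (v4,v0,v6) [+-+] → (0.5372, 0.5372, -1.03138)–(0, 0.5372, -1.15986)  len=0.5523
  (v5,v7,v3) [++-] → (0, 0.5372, 1.15986)–(0.5372, 0.5372, 1.03138)  len=0.5523
  (v6,v0,v8) [+-+] → (0, 0.5372, -1.15986)–(-0.5372, 0.5372, -1.03138)  len=0.5523
  (v7,v9,v3) [++-] → (-0.5372, 0.5372, 1.03138)–(0, 0.5372, 1.15986)  len=0.5523
  (v8,v0,v10) [+--] → (-0.5372, 0.5372, -1.03138)–(-1.05057, 0.5372, -0.735)  len=0.5928
  (v8,v10,v9) [+-+] → (-1.05057, 0.5372, -0.735)–(-1.05057, 0.5372, 0.142232)  len=0.8772
  (v9,v10,v11) [+--] → (-1.05057, 0.5372, 0.142232)–(-1.05057, 0.5372, 0.735)  len=0.5928
  (v9,v11,v3) [+--] → (-1.05057, 0.5372, 0.735)–(-0.5372, 0.5372, 1.03138)  len=0.5928

Chained into 1 loop(s):
  loop 1: 12 segments, perimeter = 7.5205
Total perimeter = 7.521

loops=1 perimeter=7.521


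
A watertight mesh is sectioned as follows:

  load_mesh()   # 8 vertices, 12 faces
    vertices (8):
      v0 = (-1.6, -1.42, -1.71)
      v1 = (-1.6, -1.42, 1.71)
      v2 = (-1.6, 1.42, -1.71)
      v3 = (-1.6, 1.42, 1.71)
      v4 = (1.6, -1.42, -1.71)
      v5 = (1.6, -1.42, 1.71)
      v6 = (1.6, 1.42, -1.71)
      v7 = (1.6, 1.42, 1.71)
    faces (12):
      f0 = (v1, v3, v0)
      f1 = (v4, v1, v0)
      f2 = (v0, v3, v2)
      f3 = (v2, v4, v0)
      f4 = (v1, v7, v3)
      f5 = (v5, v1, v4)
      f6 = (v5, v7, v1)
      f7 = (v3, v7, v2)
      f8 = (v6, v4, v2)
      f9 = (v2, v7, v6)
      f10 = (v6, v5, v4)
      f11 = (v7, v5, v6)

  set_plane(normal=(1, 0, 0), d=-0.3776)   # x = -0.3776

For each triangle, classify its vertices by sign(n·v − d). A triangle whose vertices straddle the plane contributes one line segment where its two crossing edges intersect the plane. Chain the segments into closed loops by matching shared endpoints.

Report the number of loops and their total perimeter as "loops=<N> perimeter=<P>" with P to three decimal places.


Straddling triangles (8 of 12):
  (v4,v1,v0) [+--] → (-0.3776, -1.42, 0.40356)–(-0.3776, -1.42, -1.71)  len=2.1136
  (v2,v4,v0) [-+-] → (-0.3776, 0.33512, -1.71)–(-0.3776, -1.42, -1.71)  len=1.7551
  (v1,v7,v3) [-+-] → (-0.3776, -0.33512, 1.71)–(-0.3776, 1.42, 1.71)  len=1.7551
  (v5,v1,v4) [+-+] → (-0.3776, -1.42, 1.71)–(-0.3776, -1.42, 0.40356)  len=1.3064
  (v5,v7,v1) [++-] → (-0.3776, -0.33512, 1.71)–(-0.3776, -1.42, 1.71)  len=1.0849
  (v3,v7,v2) [-+-] → (-0.3776, 1.42, 1.71)–(-0.3776, 1.42, -0.40356)  len=2.1136
  (v6,v4,v2) [++-] → (-0.3776, 0.33512, -1.71)–(-0.3776, 1.42, -1.71)  len=1.0849
  (v2,v7,v6) [-++] → (-0.3776, 1.42, -0.40356)–(-0.3776, 1.42, -1.71)  len=1.3064

Chained into 1 loop(s):
  loop 1: 8 segments, perimeter = 12.5200
Total perimeter = 12.520

loops=1 perimeter=12.520


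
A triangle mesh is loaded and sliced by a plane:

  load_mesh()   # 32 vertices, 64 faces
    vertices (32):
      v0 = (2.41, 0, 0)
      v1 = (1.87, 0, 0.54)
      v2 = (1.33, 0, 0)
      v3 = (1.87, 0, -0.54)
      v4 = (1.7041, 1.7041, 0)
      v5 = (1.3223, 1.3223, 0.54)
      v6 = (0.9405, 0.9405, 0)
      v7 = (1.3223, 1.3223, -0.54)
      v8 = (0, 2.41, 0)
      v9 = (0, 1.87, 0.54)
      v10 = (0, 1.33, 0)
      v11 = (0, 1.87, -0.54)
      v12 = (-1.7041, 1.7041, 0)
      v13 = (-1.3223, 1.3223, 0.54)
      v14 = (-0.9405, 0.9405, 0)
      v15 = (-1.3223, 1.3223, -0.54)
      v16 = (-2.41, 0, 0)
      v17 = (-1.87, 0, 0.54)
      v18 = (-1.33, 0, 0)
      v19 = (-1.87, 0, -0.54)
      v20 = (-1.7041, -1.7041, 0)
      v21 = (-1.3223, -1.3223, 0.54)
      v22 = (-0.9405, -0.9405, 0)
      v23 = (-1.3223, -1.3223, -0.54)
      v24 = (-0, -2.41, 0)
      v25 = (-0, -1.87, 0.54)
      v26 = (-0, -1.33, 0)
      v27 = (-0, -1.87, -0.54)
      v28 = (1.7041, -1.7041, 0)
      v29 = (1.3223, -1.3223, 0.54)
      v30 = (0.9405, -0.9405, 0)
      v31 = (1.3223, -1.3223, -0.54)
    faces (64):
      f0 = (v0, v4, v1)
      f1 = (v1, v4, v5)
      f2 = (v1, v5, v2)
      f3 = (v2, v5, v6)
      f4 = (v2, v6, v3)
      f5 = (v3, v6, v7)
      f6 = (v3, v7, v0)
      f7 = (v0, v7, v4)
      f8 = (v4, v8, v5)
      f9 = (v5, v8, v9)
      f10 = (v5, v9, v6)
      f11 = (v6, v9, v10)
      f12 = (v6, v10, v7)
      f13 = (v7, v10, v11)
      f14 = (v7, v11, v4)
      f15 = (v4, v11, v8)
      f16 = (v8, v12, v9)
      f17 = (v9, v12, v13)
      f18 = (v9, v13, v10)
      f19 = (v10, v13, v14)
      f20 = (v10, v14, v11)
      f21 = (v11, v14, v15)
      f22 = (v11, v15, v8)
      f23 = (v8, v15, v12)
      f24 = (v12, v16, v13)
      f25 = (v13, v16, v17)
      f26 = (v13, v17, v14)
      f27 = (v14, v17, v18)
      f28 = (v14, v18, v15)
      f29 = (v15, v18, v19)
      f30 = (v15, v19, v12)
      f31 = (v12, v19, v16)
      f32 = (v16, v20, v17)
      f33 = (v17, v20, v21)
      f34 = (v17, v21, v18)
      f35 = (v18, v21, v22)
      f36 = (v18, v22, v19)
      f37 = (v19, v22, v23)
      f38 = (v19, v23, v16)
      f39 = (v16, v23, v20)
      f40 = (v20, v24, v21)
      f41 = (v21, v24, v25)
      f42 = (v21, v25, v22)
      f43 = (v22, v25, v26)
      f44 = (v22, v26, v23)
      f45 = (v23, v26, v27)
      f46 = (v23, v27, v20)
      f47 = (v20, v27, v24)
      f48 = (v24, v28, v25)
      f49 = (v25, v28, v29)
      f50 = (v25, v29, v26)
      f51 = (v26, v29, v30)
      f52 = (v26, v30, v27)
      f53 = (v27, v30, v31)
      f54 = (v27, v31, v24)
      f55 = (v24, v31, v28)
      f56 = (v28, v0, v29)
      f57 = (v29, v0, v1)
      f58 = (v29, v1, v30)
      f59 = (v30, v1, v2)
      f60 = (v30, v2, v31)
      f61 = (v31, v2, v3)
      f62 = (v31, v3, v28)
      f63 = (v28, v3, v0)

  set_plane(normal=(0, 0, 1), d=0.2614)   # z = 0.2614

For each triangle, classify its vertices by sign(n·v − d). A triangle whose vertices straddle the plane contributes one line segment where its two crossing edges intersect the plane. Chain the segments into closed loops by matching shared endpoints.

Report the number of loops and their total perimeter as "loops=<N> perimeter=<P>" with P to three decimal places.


loops=2 perimeter=22.900

Straddling triangles (32 of 64):
  (v0,v4,v1) [--+] → (1.78441, 0.879189, 0.2614)–(2.1486, 0, 0.2614)  len=0.9516
  (v1,v4,v5) [+-+] → (1.78441, 0.879189, 0.2614)–(1.51928, 1.51928, 0.2614)  len=0.6928
  (v1,v5,v2) [++-] → (1.32627, 0.640091, 0.2614)–(1.5914, 0, 0.2614)  len=0.6928
  (v2,v5,v6) [-+-] → (1.32627, 0.640091, 0.2614)–(1.12532, 1.12532, 0.2614)  len=0.5252
  (v4,v8,v5) [--+] → (0.640091, 1.88347, 0.2614)–(1.51928, 1.51928, 0.2614)  len=0.9516
  (v5,v8,v9) [+-+] → (0.640091, 1.88347, 0.2614)–(0, 2.1486, 0.2614)  len=0.6928
  (v5,v9,v6) [++-] → (0.485228, 1.39045, 0.2614)–(1.12532, 1.12532, 0.2614)  len=0.6928
  (v6,v9,v10) [-+-] → (0.485228, 1.39045, 0.2614)–(0, 1.5914, 0.2614)  len=0.5252
  (v8,v12,v9) [--+] → (-0.879189, 1.78441, 0.2614)–(0, 2.1486, 0.2614)  len=0.9516
  (v9,v12,v13) [+-+] → (-0.879189, 1.78441, 0.2614)–(-1.51928, 1.51928, 0.2614)  len=0.6928
  (v9,v13,v10) [++-] → (-0.640091, 1.32627, 0.2614)–(0, 1.5914, 0.2614)  len=0.6928
  (v10,v13,v14) [-+-] → (-0.640091, 1.32627, 0.2614)–(-1.12532, 1.12532, 0.2614)  len=0.5252
  (v12,v16,v13) [--+] → (-1.88347, 0.640091, 0.2614)–(-1.51928, 1.51928, 0.2614)  len=0.9516
  (v13,v16,v17) [+-+] → (-1.88347, 0.640091, 0.2614)–(-2.1486, 0, 0.2614)  len=0.6928
  (v13,v17,v14) [++-] → (-1.39045, 0.485228, 0.2614)–(-1.12532, 1.12532, 0.2614)  len=0.6928
  (v14,v17,v18) [-+-] → (-1.39045, 0.485228, 0.2614)–(-1.5914, 0, 0.2614)  len=0.5252
  (v16,v20,v17) [--+] → (-1.78441, -0.879189, 0.2614)–(-2.1486, 0, 0.2614)  len=0.9516
  (v17,v20,v21) [+-+] → (-1.78441, -0.879189, 0.2614)–(-1.51928, -1.51928, 0.2614)  len=0.6928
  (v17,v21,v18) [++-] → (-1.32627, -0.640091, 0.2614)–(-1.5914, 0, 0.2614)  len=0.6928
  (v18,v21,v22) [-+-] → (-1.32627, -0.640091, 0.2614)–(-1.12532, -1.12532, 0.2614)  len=0.5252
  (v20,v24,v21) [--+] → (-0.640091, -1.88347, 0.2614)–(-1.51928, -1.51928, 0.2614)  len=0.9516
  (v21,v24,v25) [+-+] → (-0.640091, -1.88347, 0.2614)–(0, -2.1486, 0.2614)  len=0.6928
  (v21,v25,v22) [++-] → (-0.485228, -1.39045, 0.2614)–(-1.12532, -1.12532, 0.2614)  len=0.6928
  (v22,v25,v26) [-+-] → (-0.485228, -1.39045, 0.2614)–(0, -1.5914, 0.2614)  len=0.5252
  (v24,v28,v25) [--+] → (0.879189, -1.78441, 0.2614)–(0, -2.1486, 0.2614)  len=0.9516
  (v25,v28,v29) [+-+] → (0.879189, -1.78441, 0.2614)–(1.51928, -1.51928, 0.2614)  len=0.6928
  (v25,v29,v26) [++-] → (0.640091, -1.32627, 0.2614)–(0, -1.5914, 0.2614)  len=0.6928
  (v26,v29,v30) [-+-] → (0.640091, -1.32627, 0.2614)–(1.12532, -1.12532, 0.2614)  len=0.5252
  (v28,v0,v29) [--+] → (1.88347, -0.640091, 0.2614)–(1.51928, -1.51928, 0.2614)  len=0.9516
  (v29,v0,v1) [+-+] → (1.88347, -0.640091, 0.2614)–(2.1486, 0, 0.2614)  len=0.6928
  (v29,v1,v30) [++-] → (1.39045, -0.485228, 0.2614)–(1.12532, -1.12532, 0.2614)  len=0.6928
  (v30,v1,v2) [-+-] → (1.39045, -0.485228, 0.2614)–(1.5914, 0, 0.2614)  len=0.5252

Chained into 2 loop(s):
  loop 1: 16 segments, perimeter = 13.1557
  loop 2: 16 segments, perimeter = 9.7442
Total perimeter = 22.900


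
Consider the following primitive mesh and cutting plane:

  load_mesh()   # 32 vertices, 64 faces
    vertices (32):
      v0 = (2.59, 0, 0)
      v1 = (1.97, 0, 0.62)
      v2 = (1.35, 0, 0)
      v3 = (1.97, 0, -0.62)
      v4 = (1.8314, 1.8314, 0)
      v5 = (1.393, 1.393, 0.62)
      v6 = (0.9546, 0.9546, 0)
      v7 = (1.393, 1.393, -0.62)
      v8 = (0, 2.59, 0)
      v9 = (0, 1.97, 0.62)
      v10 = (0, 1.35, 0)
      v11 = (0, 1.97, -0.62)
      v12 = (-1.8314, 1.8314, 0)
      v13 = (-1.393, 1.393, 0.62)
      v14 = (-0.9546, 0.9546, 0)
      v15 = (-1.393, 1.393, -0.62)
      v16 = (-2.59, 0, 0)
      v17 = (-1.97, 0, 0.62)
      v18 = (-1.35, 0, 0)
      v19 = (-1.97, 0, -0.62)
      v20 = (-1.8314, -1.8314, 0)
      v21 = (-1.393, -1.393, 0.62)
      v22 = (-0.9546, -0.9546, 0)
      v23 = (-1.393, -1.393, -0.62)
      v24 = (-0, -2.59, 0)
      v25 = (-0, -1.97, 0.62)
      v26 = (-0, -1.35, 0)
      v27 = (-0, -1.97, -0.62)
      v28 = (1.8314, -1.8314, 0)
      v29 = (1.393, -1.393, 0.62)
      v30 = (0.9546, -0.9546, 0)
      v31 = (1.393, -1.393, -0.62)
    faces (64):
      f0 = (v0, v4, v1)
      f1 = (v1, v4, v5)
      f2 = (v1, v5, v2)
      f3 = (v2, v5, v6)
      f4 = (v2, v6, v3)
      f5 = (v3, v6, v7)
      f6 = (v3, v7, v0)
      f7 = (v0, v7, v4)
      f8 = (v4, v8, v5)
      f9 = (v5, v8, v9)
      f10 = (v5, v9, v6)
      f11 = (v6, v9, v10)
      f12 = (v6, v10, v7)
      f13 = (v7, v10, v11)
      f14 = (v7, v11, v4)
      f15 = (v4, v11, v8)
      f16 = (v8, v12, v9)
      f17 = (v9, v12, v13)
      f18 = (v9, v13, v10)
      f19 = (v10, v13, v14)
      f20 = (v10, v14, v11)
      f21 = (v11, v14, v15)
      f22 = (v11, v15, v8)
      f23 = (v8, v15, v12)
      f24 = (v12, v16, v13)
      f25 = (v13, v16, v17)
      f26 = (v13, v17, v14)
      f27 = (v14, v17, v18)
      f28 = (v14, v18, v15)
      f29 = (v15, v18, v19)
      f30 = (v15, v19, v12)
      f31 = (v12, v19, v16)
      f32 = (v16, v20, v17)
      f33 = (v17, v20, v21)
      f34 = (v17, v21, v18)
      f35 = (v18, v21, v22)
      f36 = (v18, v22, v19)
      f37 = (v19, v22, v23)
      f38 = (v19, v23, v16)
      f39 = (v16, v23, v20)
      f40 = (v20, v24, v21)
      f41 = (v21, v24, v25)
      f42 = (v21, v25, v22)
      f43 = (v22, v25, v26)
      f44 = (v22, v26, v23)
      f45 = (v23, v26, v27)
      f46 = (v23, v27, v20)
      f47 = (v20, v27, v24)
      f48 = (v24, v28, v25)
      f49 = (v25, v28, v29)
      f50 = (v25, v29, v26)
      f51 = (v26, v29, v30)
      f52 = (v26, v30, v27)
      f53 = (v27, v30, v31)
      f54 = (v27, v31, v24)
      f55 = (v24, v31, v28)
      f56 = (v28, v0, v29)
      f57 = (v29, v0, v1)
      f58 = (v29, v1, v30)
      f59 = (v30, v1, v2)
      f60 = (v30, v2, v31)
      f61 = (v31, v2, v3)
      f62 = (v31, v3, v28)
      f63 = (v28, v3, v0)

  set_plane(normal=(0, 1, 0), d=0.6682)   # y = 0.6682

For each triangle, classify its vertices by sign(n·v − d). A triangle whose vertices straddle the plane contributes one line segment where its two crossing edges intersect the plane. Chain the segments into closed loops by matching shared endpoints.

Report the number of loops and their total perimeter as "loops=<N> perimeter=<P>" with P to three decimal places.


Straddling triangles (16 of 64):
  (v0,v4,v1) [-+-] → (2.31322, 0.6682, 0)–(1.91943, 0.6682, 0.393788)  len=0.5569
  (v1,v4,v5) [-++] → (1.91943, 0.6682, 0.393788)–(1.69322, 0.6682, 0.62)  len=0.3199
  (v1,v5,v2) [-+-] → (1.69322, 0.6682, 0.62)–(1.37063, 0.6682, 0.297404)  len=0.4562
  (v2,v5,v6) [-++] → (1.37063, 0.6682, 0.297404)–(1.07323, 0.6682, 0)  len=0.4206
  (v2,v6,v3) [-+-] → (1.07323, 0.6682, 0)–(1.25924, 0.6682, -0.186013)  len=0.2631
  (v3,v6,v7) [-++] → (1.25924, 0.6682, -0.186013)–(1.69322, 0.6682, -0.62)  len=0.6137
  (v3,v7,v0) [-+-] → (1.69322, 0.6682, -0.62)–(2.01582, 0.6682, -0.297404)  len=0.4562
  (v0,v7,v4) [-++] → (2.01582, 0.6682, -0.297404)–(2.31322, 0.6682, 0)  len=0.4206
  (v12,v16,v13) [+-+] → (-2.31322, 0.6682, 0)–(-2.01582, 0.6682, 0.297404)  len=0.4206
  (v13,v16,v17) [+--] → (-2.01582, 0.6682, 0.297404)–(-1.69322, 0.6682, 0.62)  len=0.4562
  (v13,v17,v14) [+-+] → (-1.69322, 0.6682, 0.62)–(-1.25924, 0.6682, 0.186013)  len=0.6137
  (v14,v17,v18) [+--] → (-1.25924, 0.6682, 0.186013)–(-1.07323, 0.6682, 0)  len=0.2631
  (v14,v18,v15) [+-+] → (-1.07323, 0.6682, 0)–(-1.37063, 0.6682, -0.297404)  len=0.4206
  (v15,v18,v19) [+--] → (-1.37063, 0.6682, -0.297404)–(-1.69322, 0.6682, -0.62)  len=0.4562
  (v15,v19,v12) [+-+] → (-1.69322, 0.6682, -0.62)–(-1.91943, 0.6682, -0.393788)  len=0.3199
  (v12,v19,v16) [+--] → (-1.91943, 0.6682, -0.393788)–(-2.31322, 0.6682, 0)  len=0.5569

Chained into 2 loop(s):
  loop 1: 8 segments, perimeter = 3.5072
  loop 2: 8 segments, perimeter = 3.5072
Total perimeter = 7.014

loops=2 perimeter=7.014


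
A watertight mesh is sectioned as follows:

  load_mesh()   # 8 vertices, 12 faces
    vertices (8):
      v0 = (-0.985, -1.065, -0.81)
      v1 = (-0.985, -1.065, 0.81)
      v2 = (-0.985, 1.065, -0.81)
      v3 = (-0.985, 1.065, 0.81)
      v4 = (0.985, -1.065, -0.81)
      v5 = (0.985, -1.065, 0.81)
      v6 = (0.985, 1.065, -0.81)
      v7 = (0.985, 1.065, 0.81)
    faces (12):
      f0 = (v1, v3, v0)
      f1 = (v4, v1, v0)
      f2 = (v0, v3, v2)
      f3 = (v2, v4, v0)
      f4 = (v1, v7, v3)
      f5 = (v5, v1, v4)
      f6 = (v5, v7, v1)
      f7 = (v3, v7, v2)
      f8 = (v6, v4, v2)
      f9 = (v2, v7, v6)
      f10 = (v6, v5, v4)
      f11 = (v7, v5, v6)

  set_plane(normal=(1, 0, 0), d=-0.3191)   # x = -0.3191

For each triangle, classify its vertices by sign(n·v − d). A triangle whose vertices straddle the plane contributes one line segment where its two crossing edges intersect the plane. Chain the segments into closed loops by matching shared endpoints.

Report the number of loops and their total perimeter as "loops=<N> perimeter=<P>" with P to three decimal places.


Straddling triangles (8 of 12):
  (v4,v1,v0) [+--] → (-0.3191, -1.065, 0.262407)–(-0.3191, -1.065, -0.81)  len=1.0724
  (v2,v4,v0) [-+-] → (-0.3191, 0.345017, -0.81)–(-0.3191, -1.065, -0.81)  len=1.4100
  (v1,v7,v3) [-+-] → (-0.3191, -0.345017, 0.81)–(-0.3191, 1.065, 0.81)  len=1.4100
  (v5,v1,v4) [+-+] → (-0.3191, -1.065, 0.81)–(-0.3191, -1.065, 0.262407)  len=0.5476
  (v5,v7,v1) [++-] → (-0.3191, -0.345017, 0.81)–(-0.3191, -1.065, 0.81)  len=0.7200
  (v3,v7,v2) [-+-] → (-0.3191, 1.065, 0.81)–(-0.3191, 1.065, -0.262407)  len=1.0724
  (v6,v4,v2) [++-] → (-0.3191, 0.345017, -0.81)–(-0.3191, 1.065, -0.81)  len=0.7200
  (v2,v7,v6) [-++] → (-0.3191, 1.065, -0.262407)–(-0.3191, 1.065, -0.81)  len=0.5476

Chained into 1 loop(s):
  loop 1: 8 segments, perimeter = 7.5000
Total perimeter = 7.500

loops=1 perimeter=7.500


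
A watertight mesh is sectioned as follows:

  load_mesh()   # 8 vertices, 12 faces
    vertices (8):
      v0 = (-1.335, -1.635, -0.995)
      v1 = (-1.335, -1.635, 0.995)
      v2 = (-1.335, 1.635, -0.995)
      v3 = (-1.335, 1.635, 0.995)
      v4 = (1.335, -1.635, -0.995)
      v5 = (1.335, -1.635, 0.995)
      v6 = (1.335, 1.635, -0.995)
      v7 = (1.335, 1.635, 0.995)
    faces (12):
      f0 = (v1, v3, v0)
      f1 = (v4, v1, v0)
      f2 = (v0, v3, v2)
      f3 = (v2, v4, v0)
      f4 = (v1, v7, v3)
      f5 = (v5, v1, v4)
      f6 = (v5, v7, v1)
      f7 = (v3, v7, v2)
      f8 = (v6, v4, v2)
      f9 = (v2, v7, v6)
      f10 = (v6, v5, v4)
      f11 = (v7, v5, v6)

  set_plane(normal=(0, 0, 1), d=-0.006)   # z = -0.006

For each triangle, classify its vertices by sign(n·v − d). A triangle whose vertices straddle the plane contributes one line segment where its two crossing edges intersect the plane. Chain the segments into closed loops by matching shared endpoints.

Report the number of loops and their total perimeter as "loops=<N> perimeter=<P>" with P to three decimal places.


loops=1 perimeter=11.880

Straddling triangles (8 of 12):
  (v1,v3,v0) [++-] → (-1.335, -0.0098593, -0.006)–(-1.335, -1.635, -0.006)  len=1.6251
  (v4,v1,v0) [-+-] → (0.00805025, -1.635, -0.006)–(-1.335, -1.635, -0.006)  len=1.3431
  (v0,v3,v2) [-+-] → (-1.335, -0.0098593, -0.006)–(-1.335, 1.635, -0.006)  len=1.6449
  (v5,v1,v4) [++-] → (0.00805025, -1.635, -0.006)–(1.335, -1.635, -0.006)  len=1.3269
  (v3,v7,v2) [++-] → (-0.00805025, 1.635, -0.006)–(-1.335, 1.635, -0.006)  len=1.3269
  (v2,v7,v6) [-+-] → (-0.00805025, 1.635, -0.006)–(1.335, 1.635, -0.006)  len=1.3431
  (v6,v5,v4) [-+-] → (1.335, 0.0098593, -0.006)–(1.335, -1.635, -0.006)  len=1.6449
  (v7,v5,v6) [++-] → (1.335, 0.0098593, -0.006)–(1.335, 1.635, -0.006)  len=1.6251

Chained into 1 loop(s):
  loop 1: 8 segments, perimeter = 11.8800
Total perimeter = 11.880


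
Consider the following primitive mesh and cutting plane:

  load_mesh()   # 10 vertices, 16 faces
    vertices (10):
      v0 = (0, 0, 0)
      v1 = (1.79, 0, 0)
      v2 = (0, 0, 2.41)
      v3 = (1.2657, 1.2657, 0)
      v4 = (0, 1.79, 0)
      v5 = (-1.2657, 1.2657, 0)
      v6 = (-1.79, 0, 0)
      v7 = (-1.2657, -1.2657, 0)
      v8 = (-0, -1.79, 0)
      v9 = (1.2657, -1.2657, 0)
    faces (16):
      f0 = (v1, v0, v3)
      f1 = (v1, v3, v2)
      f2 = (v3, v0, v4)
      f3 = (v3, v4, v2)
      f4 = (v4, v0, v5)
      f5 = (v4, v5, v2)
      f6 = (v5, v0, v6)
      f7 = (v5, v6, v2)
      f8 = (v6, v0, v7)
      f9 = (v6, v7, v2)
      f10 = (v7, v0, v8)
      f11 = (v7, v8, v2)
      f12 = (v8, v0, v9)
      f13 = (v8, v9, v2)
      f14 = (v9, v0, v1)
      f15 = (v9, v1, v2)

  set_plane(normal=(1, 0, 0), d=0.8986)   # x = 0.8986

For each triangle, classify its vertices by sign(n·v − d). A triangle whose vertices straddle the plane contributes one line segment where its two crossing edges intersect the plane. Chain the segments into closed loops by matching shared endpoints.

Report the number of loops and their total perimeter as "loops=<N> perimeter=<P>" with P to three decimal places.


Straddling triangles (8 of 16):
  (v1,v0,v3) [+-+] → (0.8986, 0, 0)–(0.8986, 0.8986, 0)  len=0.8986
  (v1,v3,v2) [++-] → (0.8986, 0.8986, 0.698989)–(0.8986, 0, 1.20015)  len=1.0289
  (v3,v0,v4) [+--] → (0.8986, 0.8986, 0)–(0.8986, 1.41777, 0)  len=0.5192
  (v3,v4,v2) [+--] → (0.8986, 1.41777, 0)–(0.8986, 0.8986, 0.698989)  len=0.8707
  (v8,v0,v9) [--+] → (0.8986, -0.8986, 0)–(0.8986, -1.41777, 0)  len=0.5192
  (v8,v9,v2) [-+-] → (0.8986, -1.41777, 0)–(0.8986, -0.8986, 0.698989)  len=0.8707
  (v9,v0,v1) [+-+] → (0.8986, -0.8986, 0)–(0.8986, 0, 0)  len=0.8986
  (v9,v1,v2) [++-] → (0.8986, 0, 1.20015)–(0.8986, -0.8986, 0.698989)  len=1.0289

Chained into 1 loop(s):
  loop 1: 8 segments, perimeter = 6.6347
Total perimeter = 6.635

loops=1 perimeter=6.635


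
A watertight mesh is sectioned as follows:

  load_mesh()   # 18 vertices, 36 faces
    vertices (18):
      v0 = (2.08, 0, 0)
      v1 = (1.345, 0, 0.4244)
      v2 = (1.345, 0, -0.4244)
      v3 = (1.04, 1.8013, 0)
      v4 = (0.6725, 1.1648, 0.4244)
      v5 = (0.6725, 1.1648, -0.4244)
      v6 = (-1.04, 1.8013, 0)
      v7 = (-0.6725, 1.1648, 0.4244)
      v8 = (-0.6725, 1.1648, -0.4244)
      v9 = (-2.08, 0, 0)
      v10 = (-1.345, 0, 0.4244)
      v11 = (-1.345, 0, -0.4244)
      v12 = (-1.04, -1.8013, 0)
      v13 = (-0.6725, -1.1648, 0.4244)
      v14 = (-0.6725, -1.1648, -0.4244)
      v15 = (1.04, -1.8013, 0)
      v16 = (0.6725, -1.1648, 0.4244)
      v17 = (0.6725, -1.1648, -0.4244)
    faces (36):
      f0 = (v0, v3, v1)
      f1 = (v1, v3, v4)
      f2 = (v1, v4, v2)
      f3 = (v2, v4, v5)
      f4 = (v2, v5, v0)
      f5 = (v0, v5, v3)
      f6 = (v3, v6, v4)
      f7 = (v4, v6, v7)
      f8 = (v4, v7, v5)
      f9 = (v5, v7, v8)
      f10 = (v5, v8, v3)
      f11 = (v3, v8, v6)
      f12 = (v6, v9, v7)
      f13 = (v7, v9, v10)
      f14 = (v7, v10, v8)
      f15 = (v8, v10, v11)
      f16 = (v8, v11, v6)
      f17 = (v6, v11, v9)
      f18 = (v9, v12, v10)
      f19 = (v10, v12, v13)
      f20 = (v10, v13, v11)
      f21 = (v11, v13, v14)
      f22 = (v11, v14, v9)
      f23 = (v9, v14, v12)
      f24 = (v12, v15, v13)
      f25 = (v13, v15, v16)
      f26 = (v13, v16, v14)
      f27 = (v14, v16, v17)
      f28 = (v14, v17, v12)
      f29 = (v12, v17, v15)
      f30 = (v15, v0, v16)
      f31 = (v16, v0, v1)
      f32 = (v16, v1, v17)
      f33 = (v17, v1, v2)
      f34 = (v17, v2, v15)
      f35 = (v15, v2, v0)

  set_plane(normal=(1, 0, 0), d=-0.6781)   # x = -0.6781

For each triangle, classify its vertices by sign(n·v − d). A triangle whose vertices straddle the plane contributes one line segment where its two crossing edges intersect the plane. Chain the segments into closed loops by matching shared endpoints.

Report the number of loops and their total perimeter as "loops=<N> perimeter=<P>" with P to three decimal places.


Straddling triangles (16 of 36):
  (v3,v6,v4) [+-+] → (-0.6781, 1.8013, 0)–(-0.6781, 1.66679, 0.0896878)  len=0.1617
  (v4,v6,v7) [+-+] → (-0.6781, 1.66679, 0.0896878)–(-0.6781, 1.1745, 0.417933)  len=0.5917
  (v3,v8,v6) [++-] → (-0.6781, 1.1745, -0.417933)–(-0.6781, 1.8013, 0)  len=0.7534
  (v6,v9,v7) [--+] → (-0.6781, 1.16017, 0.422711)–(-0.6781, 1.1745, 0.417933)  len=0.0151
  (v7,v9,v10) [+--] → (-0.6781, 1.16017, 0.422711)–(-0.6781, 1.1551, 0.4244)  len=0.0053
  (v7,v10,v8) [+-+] → (-0.6781, 1.1551, 0.4244)–(-0.6781, 1.1551, -0.417332)  len=0.8417
  (v8,v10,v11) [+--] → (-0.6781, 1.1551, -0.417332)–(-0.6781, 1.1551, -0.4244)  len=0.0071
  (v8,v11,v6) [+--] → (-0.6781, 1.1551, -0.4244)–(-0.6781, 1.1745, -0.417933)  len=0.0204
  (v10,v12,v13) [--+] → (-0.6781, -1.1745, 0.417933)–(-0.6781, -1.1551, 0.4244)  len=0.0204
  (v10,v13,v11) [-+-] → (-0.6781, -1.1551, 0.4244)–(-0.6781, -1.1551, 0.417332)  len=0.0071
  (v11,v13,v14) [-++] → (-0.6781, -1.1551, 0.417332)–(-0.6781, -1.1551, -0.4244)  len=0.8417
  (v11,v14,v9) [-+-] → (-0.6781, -1.1551, -0.4244)–(-0.6781, -1.16017, -0.422711)  len=0.0053
  (v9,v14,v12) [-+-] → (-0.6781, -1.16017, -0.422711)–(-0.6781, -1.1745, -0.417933)  len=0.0151
  (v12,v15,v13) [-++] → (-0.6781, -1.8013, 0)–(-0.6781, -1.1745, 0.417933)  len=0.7534
  (v14,v17,v12) [++-] → (-0.6781, -1.66679, -0.0896878)–(-0.6781, -1.1745, -0.417933)  len=0.5917
  (v12,v17,v15) [-++] → (-0.6781, -1.66679, -0.0896878)–(-0.6781, -1.8013, 0)  len=0.1617

Chained into 2 loop(s):
  loop 1: 8 segments, perimeter = 2.3964
  loop 2: 8 segments, perimeter = 2.3964
Total perimeter = 4.793

loops=2 perimeter=4.793


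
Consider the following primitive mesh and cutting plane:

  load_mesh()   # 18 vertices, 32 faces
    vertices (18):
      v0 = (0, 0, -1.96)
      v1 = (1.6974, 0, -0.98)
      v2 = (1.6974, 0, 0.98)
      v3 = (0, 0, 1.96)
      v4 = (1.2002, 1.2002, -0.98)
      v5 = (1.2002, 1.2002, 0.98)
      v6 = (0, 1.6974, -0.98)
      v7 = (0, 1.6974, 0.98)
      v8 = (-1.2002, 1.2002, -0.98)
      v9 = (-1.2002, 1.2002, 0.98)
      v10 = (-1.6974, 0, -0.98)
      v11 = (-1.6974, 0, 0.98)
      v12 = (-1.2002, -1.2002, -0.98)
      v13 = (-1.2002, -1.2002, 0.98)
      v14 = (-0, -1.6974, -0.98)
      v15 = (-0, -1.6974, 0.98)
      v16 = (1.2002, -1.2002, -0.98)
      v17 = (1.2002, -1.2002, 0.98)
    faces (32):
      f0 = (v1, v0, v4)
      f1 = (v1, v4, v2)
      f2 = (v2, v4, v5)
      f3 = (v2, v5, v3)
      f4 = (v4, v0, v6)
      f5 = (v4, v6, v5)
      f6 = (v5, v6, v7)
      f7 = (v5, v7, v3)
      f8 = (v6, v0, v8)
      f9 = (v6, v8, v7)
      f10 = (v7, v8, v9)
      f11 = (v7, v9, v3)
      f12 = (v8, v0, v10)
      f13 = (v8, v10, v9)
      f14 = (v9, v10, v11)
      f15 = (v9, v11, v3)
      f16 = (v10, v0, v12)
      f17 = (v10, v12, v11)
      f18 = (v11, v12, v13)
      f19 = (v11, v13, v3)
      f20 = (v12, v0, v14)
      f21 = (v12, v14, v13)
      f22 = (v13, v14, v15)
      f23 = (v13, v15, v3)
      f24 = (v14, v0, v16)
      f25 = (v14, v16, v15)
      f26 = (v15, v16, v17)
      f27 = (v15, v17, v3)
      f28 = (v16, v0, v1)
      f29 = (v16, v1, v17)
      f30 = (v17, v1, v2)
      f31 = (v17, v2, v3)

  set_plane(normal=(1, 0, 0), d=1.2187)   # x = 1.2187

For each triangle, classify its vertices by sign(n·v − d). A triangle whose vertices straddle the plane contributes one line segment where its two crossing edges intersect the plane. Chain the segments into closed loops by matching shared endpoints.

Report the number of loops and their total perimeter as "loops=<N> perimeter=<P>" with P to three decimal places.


loops=1 perimeter=8.673

Straddling triangles (8 of 32):
  (v1,v0,v4) [+--] → (1.2187, 0, -1.25638)–(1.2187, 1.15554, -0.98)  len=1.1881
  (v1,v4,v2) [+-+] → (1.2187, 1.15554, -0.98)–(1.2187, 1.15554, -0.907072)  len=0.0729
  (v2,v4,v5) [+--] → (1.2187, 1.15554, -0.907072)–(1.2187, 1.15554, 0.98)  len=1.8871
  (v2,v5,v3) [+--] → (1.2187, 1.15554, 0.98)–(1.2187, 0, 1.25638)  len=1.1881
  (v16,v0,v1) [--+] → (1.2187, 0, -1.25638)–(1.2187, -1.15554, -0.98)  len=1.1881
  (v16,v1,v17) [-+-] → (1.2187, -1.15554, -0.98)–(1.2187, -1.15554, 0.907072)  len=1.8871
  (v17,v1,v2) [-++] → (1.2187, -1.15554, 0.907072)–(1.2187, -1.15554, 0.98)  len=0.0729
  (v17,v2,v3) [-+-] → (1.2187, -1.15554, 0.98)–(1.2187, 0, 1.25638)  len=1.1881

Chained into 1 loop(s):
  loop 1: 8 segments, perimeter = 8.6725
Total perimeter = 8.673


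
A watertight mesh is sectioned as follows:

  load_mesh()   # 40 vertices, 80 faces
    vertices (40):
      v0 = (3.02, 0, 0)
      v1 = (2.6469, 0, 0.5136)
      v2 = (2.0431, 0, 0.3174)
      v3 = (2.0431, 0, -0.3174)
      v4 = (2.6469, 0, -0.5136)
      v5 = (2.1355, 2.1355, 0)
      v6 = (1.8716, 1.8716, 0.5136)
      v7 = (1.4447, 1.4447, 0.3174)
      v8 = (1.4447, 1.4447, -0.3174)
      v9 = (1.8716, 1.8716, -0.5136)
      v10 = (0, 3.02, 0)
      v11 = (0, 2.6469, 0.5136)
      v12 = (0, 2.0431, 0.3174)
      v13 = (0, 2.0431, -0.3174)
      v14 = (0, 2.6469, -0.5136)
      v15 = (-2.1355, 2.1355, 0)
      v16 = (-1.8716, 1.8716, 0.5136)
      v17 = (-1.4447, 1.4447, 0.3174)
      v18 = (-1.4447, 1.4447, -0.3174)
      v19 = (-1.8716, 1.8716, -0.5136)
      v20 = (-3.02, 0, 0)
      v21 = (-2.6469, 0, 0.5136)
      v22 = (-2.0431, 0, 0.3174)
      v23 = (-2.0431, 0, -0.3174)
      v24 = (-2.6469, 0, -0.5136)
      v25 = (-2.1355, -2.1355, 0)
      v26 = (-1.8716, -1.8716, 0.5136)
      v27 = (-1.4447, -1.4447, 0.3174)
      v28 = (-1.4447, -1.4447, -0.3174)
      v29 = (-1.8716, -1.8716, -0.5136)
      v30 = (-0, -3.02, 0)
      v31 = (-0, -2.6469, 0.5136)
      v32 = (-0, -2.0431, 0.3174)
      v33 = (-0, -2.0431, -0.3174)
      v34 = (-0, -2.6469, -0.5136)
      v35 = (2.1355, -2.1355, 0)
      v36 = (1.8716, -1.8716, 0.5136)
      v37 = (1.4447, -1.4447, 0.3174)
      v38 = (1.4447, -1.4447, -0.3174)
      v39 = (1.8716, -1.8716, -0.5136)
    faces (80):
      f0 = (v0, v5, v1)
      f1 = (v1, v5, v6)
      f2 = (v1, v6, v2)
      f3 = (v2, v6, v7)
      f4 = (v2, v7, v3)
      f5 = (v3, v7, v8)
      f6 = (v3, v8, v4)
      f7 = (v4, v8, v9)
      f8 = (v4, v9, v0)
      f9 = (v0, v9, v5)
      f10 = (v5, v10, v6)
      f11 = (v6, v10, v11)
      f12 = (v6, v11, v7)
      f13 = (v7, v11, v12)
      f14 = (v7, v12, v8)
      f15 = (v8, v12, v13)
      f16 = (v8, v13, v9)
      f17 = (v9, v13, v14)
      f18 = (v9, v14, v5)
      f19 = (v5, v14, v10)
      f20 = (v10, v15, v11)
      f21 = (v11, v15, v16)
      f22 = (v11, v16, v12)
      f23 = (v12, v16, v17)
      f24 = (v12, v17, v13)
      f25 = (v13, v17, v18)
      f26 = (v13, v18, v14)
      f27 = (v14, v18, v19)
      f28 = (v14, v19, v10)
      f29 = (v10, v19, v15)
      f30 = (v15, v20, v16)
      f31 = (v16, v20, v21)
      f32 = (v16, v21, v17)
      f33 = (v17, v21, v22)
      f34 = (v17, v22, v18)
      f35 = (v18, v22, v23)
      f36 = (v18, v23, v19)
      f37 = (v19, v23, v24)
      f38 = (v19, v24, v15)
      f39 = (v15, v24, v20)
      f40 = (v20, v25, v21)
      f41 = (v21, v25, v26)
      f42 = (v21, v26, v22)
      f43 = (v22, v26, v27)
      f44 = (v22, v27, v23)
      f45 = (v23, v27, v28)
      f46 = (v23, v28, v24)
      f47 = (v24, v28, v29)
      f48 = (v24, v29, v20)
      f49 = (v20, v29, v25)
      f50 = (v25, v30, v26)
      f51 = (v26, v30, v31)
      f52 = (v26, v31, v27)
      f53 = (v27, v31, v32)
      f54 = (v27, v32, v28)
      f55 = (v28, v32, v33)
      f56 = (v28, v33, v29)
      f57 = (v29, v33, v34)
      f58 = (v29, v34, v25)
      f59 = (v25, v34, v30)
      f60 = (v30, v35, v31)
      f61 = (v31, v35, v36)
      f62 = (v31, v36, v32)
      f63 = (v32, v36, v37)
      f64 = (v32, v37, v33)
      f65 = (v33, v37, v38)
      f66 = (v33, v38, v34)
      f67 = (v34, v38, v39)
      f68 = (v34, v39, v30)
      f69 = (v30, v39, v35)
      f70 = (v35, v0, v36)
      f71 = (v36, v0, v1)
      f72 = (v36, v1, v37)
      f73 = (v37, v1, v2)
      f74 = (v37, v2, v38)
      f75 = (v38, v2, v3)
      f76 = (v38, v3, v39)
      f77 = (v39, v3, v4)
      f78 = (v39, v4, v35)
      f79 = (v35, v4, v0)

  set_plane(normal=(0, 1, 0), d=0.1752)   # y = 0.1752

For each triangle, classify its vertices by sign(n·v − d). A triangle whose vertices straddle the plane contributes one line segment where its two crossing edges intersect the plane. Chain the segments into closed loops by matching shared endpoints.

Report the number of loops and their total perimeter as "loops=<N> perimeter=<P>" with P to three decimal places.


Straddling triangles (20 of 80):
  (v0,v5,v1) [-+-] → (2.94743, 0.1752, 0)–(2.60494, 0.1752, 0.471463)  len=0.5827
  (v1,v5,v6) [-++] → (2.60494, 0.1752, 0.471463)–(2.57432, 0.1752, 0.5136)  len=0.0521
  (v1,v6,v2) [-+-] → (2.57432, 0.1752, 0.5136)–(2.02705, 0.1752, 0.335766)  len=0.5754
  (v2,v6,v7) [-++] → (2.02705, 0.1752, 0.335766)–(1.97053, 0.1752, 0.3174)  len=0.0594
  (v2,v7,v3) [-+-] → (1.97053, 0.1752, 0.3174)–(1.97053, 0.1752, -0.240417)  len=0.5578
  (v3,v7,v8) [-++] → (1.97053, 0.1752, -0.240417)–(1.97053, 0.1752, -0.3174)  len=0.0770
  (v3,v8,v4) [-+-] → (1.97053, 0.1752, -0.3174)–(2.50111, 0.1752, -0.489807)  len=0.5579
  (v4,v8,v9) [-++] → (2.50111, 0.1752, -0.489807)–(2.57432, 0.1752, -0.5136)  len=0.0770
  (v4,v9,v0) [-+-] → (2.57432, 0.1752, -0.5136)–(2.9125, 0.1752, -0.048078)  len=0.5754
  (v0,v9,v5) [-++] → (2.9125, 0.1752, -0.048078)–(2.94743, 0.1752, 0)  len=0.0594
  (v15,v20,v16) [+-+] → (-2.94743, 0.1752, 0)–(-2.9125, 0.1752, 0.048078)  len=0.0594
  (v16,v20,v21) [+--] → (-2.9125, 0.1752, 0.048078)–(-2.57432, 0.1752, 0.5136)  len=0.5754
  (v16,v21,v17) [+-+] → (-2.57432, 0.1752, 0.5136)–(-2.50111, 0.1752, 0.489807)  len=0.0770
  (v17,v21,v22) [+--] → (-2.50111, 0.1752, 0.489807)–(-1.97053, 0.1752, 0.3174)  len=0.5579
  (v17,v22,v18) [+-+] → (-1.97053, 0.1752, 0.3174)–(-1.97053, 0.1752, 0.240417)  len=0.0770
  (v18,v22,v23) [+--] → (-1.97053, 0.1752, 0.240417)–(-1.97053, 0.1752, -0.3174)  len=0.5578
  (v18,v23,v19) [+-+] → (-1.97053, 0.1752, -0.3174)–(-2.02705, 0.1752, -0.335766)  len=0.0594
  (v19,v23,v24) [+--] → (-2.02705, 0.1752, -0.335766)–(-2.57432, 0.1752, -0.5136)  len=0.5754
  (v19,v24,v15) [+-+] → (-2.57432, 0.1752, -0.5136)–(-2.60494, 0.1752, -0.471463)  len=0.0521
  (v15,v24,v20) [+--] → (-2.60494, 0.1752, -0.471463)–(-2.94743, 0.1752, 0)  len=0.5827

Chained into 2 loop(s):
  loop 1: 10 segments, perimeter = 3.1742
  loop 2: 10 segments, perimeter = 3.1742
Total perimeter = 6.348

loops=2 perimeter=6.348
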